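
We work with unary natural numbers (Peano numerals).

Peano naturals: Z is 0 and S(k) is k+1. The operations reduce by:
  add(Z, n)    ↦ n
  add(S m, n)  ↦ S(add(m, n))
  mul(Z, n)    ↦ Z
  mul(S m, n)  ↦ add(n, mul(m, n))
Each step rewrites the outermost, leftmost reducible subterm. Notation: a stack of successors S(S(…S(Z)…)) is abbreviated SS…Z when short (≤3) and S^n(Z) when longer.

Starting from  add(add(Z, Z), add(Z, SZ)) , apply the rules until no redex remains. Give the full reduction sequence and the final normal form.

Answer: normal form = SZ  (in 3 steps)

Working:
  start: add(add(Z, Z), add(Z, SZ))
  [1] add(Z, add(Z, SZ))
  [2] add(Z, SZ)
  [3] SZ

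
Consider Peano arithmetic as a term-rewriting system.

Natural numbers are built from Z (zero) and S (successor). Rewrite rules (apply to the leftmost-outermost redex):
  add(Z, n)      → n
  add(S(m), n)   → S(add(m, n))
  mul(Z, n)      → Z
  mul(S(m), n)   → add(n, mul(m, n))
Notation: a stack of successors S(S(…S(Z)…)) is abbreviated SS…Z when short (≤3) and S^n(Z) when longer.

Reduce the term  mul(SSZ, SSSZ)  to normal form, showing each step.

Answer: normal form = S^6(Z)  (in 11 steps)

Derivation:
  start: mul(SSZ, SSSZ)
  →1  add(SSSZ, mul(SZ, SSSZ))
  →2  S(add(SSZ, mul(SZ, SSSZ)))
  →3  S(S(add(SZ, mul(SZ, SSSZ))))
  →4  S(S(S(add(Z, mul(SZ, SSSZ)))))
  →5  S(S(S(mul(SZ, SSSZ))))
  →6  S(S(S(add(SSSZ, mul(Z, SSSZ)))))
  →7  S(S(S(S(add(SSZ, mul(Z, SSSZ))))))
  →8  S(S(S(S(S(add(SZ, mul(Z, SSSZ)))))))
  →9  S(S(S(S(S(S(add(Z, mul(Z, SSSZ))))))))
  →10  S(S(S(S(S(S(mul(Z, SSSZ)))))))
  →11  S^6(Z)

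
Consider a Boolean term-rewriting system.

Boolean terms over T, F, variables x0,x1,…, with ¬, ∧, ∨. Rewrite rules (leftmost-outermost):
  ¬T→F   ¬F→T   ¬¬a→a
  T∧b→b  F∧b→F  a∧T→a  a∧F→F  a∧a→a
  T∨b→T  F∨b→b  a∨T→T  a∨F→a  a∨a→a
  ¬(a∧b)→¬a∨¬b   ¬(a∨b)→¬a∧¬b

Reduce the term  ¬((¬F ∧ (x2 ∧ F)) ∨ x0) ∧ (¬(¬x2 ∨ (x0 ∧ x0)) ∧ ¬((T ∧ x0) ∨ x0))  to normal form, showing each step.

  start: ¬((¬F ∧ (x2 ∧ F)) ∨ x0) ∧ (¬(¬x2 ∨ (x0 ∧ x0)) ∧ ¬((T ∧ x0) ∨ x0))
  [1] (¬(¬F ∧ (x2 ∧ F)) ∧ ¬x0) ∧ (¬(¬x2 ∨ (x0 ∧ x0)) ∧ ¬((T ∧ x0) ∨ x0))
  [2] ((¬¬F ∨ ¬(x2 ∧ F)) ∧ ¬x0) ∧ (¬(¬x2 ∨ (x0 ∧ x0)) ∧ ¬((T ∧ x0) ∨ x0))
  [3] ((F ∨ ¬(x2 ∧ F)) ∧ ¬x0) ∧ (¬(¬x2 ∨ (x0 ∧ x0)) ∧ ¬((T ∧ x0) ∨ x0))
  [4] (¬(x2 ∧ F) ∧ ¬x0) ∧ (¬(¬x2 ∨ (x0 ∧ x0)) ∧ ¬((T ∧ x0) ∨ x0))
  [5] ((¬x2 ∨ ¬F) ∧ ¬x0) ∧ (¬(¬x2 ∨ (x0 ∧ x0)) ∧ ¬((T ∧ x0) ∨ x0))
  [6] ((¬x2 ∨ T) ∧ ¬x0) ∧ (¬(¬x2 ∨ (x0 ∧ x0)) ∧ ¬((T ∧ x0) ∨ x0))
  [7] (T ∧ ¬x0) ∧ (¬(¬x2 ∨ (x0 ∧ x0)) ∧ ¬((T ∧ x0) ∨ x0))
  [8] ¬x0 ∧ (¬(¬x2 ∨ (x0 ∧ x0)) ∧ ¬((T ∧ x0) ∨ x0))
  [9] ¬x0 ∧ ((¬¬x2 ∧ ¬(x0 ∧ x0)) ∧ ¬((T ∧ x0) ∨ x0))
  [10] ¬x0 ∧ ((x2 ∧ ¬(x0 ∧ x0)) ∧ ¬((T ∧ x0) ∨ x0))
  [11] ¬x0 ∧ ((x2 ∧ (¬x0 ∨ ¬x0)) ∧ ¬((T ∧ x0) ∨ x0))
  [12] ¬x0 ∧ ((x2 ∧ ¬x0) ∧ ¬((T ∧ x0) ∨ x0))
  [13] ¬x0 ∧ ((x2 ∧ ¬x0) ∧ (¬(T ∧ x0) ∧ ¬x0))
  [14] ¬x0 ∧ ((x2 ∧ ¬x0) ∧ ((¬T ∨ ¬x0) ∧ ¬x0))
  [15] ¬x0 ∧ ((x2 ∧ ¬x0) ∧ ((F ∨ ¬x0) ∧ ¬x0))
  [16] ¬x0 ∧ ((x2 ∧ ¬x0) ∧ (¬x0 ∧ ¬x0))
  [17] ¬x0 ∧ ((x2 ∧ ¬x0) ∧ ¬x0)

Answer: normal form = ¬x0 ∧ ((x2 ∧ ¬x0) ∧ ¬x0)  (in 17 steps)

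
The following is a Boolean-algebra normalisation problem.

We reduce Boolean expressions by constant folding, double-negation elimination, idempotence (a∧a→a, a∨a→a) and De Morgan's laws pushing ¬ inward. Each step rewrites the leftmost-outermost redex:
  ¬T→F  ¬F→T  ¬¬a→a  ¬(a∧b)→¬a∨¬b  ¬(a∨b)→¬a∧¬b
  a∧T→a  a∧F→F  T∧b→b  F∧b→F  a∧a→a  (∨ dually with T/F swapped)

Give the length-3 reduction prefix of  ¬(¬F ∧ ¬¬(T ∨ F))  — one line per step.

  start: ¬(¬F ∧ ¬¬(T ∨ F))
  →1  ¬¬F ∨ ¬¬¬(T ∨ F)
  →2  F ∨ ¬¬¬(T ∨ F)
  →3  ¬¬¬(T ∨ F)

Answer: after 3 steps: ¬¬¬(T ∨ F)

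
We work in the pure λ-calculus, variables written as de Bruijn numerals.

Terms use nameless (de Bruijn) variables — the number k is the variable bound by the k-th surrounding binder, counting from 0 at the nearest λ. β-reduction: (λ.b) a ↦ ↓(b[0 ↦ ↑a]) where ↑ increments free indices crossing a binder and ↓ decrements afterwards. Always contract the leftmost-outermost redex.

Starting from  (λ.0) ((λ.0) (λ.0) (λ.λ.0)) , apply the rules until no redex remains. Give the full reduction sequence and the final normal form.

Answer: normal form = λ.λ.0  (in 3 steps)

Derivation:
  start: (λ.0) ((λ.0) (λ.0) (λ.λ.0))
  [1] (λ.0) (λ.0) (λ.λ.0)
  [2] (λ.0) (λ.λ.0)
  [3] λ.λ.0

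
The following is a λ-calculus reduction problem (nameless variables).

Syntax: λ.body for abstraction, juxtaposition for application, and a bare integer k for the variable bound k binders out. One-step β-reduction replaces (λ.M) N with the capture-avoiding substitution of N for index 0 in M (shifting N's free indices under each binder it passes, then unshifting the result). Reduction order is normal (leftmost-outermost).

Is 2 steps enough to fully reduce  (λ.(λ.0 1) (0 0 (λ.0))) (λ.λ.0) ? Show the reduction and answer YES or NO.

Answer: NO — after 2 steps the term is (λ.λ.0) (λ.λ.0) (λ.0) (λ.λ.0), not yet normal

Reduction:
  start: (λ.(λ.0 1) (0 0 (λ.0))) (λ.λ.0)
  →1  (λ.0 (λ.λ.0)) ((λ.λ.0) (λ.λ.0) (λ.0))
  →2  (λ.λ.0) (λ.λ.0) (λ.0) (λ.λ.0)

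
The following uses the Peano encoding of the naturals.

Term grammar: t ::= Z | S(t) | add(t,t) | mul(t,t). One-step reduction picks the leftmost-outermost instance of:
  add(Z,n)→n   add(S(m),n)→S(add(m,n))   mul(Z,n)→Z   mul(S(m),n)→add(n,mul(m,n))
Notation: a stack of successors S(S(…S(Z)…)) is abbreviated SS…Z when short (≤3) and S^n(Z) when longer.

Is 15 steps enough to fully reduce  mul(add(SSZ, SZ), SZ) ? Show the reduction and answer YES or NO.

  start: mul(add(SSZ, SZ), SZ)
  step 1: mul(S(add(SZ, SZ)), SZ)
  step 2: add(SZ, mul(add(SZ, SZ), SZ))
  step 3: S(add(Z, mul(add(SZ, SZ), SZ)))
  step 4: S(mul(add(SZ, SZ), SZ))
  step 5: S(mul(S(add(Z, SZ)), SZ))
  step 6: S(add(SZ, mul(add(Z, SZ), SZ)))
  step 7: S(S(add(Z, mul(add(Z, SZ), SZ))))
  step 8: S(S(mul(add(Z, SZ), SZ)))
  step 9: S(S(mul(SZ, SZ)))
  step 10: S(S(add(SZ, mul(Z, SZ))))
  step 11: S(S(S(add(Z, mul(Z, SZ)))))
  step 12: S(S(S(mul(Z, SZ))))
  step 13: SSSZ

Answer: YES — reaches normal form SSSZ in 13 ≤ 15 steps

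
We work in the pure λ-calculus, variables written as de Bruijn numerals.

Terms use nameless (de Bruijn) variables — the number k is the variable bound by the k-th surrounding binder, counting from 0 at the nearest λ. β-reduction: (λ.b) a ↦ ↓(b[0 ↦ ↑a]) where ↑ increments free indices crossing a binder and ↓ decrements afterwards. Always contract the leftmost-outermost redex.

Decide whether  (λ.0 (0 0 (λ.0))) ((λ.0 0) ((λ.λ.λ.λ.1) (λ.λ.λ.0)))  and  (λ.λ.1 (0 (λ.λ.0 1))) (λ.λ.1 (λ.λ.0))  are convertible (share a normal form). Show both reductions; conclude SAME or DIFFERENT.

Answer: DIFFERENT — A ⇓ λ.λ.λ.1, B ⇓ λ.λ.1 (λ.λ.0 1) (λ.λ.0)

Working:
Term A:
  start: (λ.0 (0 0 (λ.0))) ((λ.0 0) ((λ.λ.λ.λ.1) (λ.λ.λ.0)))
  [1] (λ.0 0) ((λ.λ.λ.λ.1) (λ.λ.λ.0)) ((λ.0 0) ((λ.λ.λ.λ.1) (λ.λ.λ.0)) ((λ.0 0) ((λ.λ.λ.λ.1) (λ.λ.λ.0))) (λ.0))
  [2] (λ.λ.λ.λ.1) (λ.λ.λ.0) ((λ.λ.λ.λ.1) (λ.λ.λ.0)) ((λ.0 0) ((λ.λ.λ.λ.1) (λ.λ.λ.0)) ((λ.0 0) ((λ.λ.λ.λ.1) (λ.λ.λ.0))) (λ.0))
  [3] (λ.λ.λ.1) ((λ.λ.λ.λ.1) (λ.λ.λ.0)) ((λ.0 0) ((λ.λ.λ.λ.1) (λ.λ.λ.0)) ((λ.0 0) ((λ.λ.λ.λ.1) (λ.λ.λ.0))) (λ.0))
  [4] (λ.λ.1) ((λ.0 0) ((λ.λ.λ.λ.1) (λ.λ.λ.0)) ((λ.0 0) ((λ.λ.λ.λ.1) (λ.λ.λ.0))) (λ.0))
  [5] λ.(λ.0 0) ((λ.λ.λ.λ.1) (λ.λ.λ.0)) ((λ.0 0) ((λ.λ.λ.λ.1) (λ.λ.λ.0))) (λ.0)
  [6] λ.(λ.λ.λ.λ.1) (λ.λ.λ.0) ((λ.λ.λ.λ.1) (λ.λ.λ.0)) ((λ.0 0) ((λ.λ.λ.λ.1) (λ.λ.λ.0))) (λ.0)
  [7] λ.(λ.λ.λ.1) ((λ.λ.λ.λ.1) (λ.λ.λ.0)) ((λ.0 0) ((λ.λ.λ.λ.1) (λ.λ.λ.0))) (λ.0)
  [8] λ.(λ.λ.1) ((λ.0 0) ((λ.λ.λ.λ.1) (λ.λ.λ.0))) (λ.0)
  [9] λ.(λ.(λ.0 0) ((λ.λ.λ.λ.1) (λ.λ.λ.0))) (λ.0)
  [10] λ.(λ.0 0) ((λ.λ.λ.λ.1) (λ.λ.λ.0))
  [11] λ.(λ.λ.λ.λ.1) (λ.λ.λ.0) ((λ.λ.λ.λ.1) (λ.λ.λ.0))
  [12] λ.(λ.λ.λ.1) ((λ.λ.λ.λ.1) (λ.λ.λ.0))
  [13] λ.λ.λ.1

Term B:
  start: (λ.λ.1 (0 (λ.λ.0 1))) (λ.λ.1 (λ.λ.0))
  [1] λ.(λ.λ.1 (λ.λ.0)) (0 (λ.λ.0 1))
  [2] λ.λ.1 (λ.λ.0 1) (λ.λ.0)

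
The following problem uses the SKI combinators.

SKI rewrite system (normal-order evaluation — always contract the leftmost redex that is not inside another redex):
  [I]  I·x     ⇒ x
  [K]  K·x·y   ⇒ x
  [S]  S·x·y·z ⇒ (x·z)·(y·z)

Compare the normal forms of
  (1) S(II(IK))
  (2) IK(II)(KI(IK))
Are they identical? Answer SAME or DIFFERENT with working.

Term A:
  start: S(II(IK))
  [1] S(I(IK))
  [2] S(IK)
  [3] SK

Term B:
  start: IK(II)(KI(IK))
  [1] K(II)(KI(IK))
  [2] II
  [3] I

Answer: DIFFERENT — A ⇓ SK, B ⇓ I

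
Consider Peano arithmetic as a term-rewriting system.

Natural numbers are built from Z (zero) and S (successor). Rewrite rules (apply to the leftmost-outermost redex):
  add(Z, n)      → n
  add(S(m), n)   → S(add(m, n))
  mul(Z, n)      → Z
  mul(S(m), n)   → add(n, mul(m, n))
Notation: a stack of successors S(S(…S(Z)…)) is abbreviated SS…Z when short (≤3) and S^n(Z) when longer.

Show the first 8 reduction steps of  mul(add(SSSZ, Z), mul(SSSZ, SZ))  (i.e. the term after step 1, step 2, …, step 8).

  start: mul(add(SSSZ, Z), mul(SSSZ, SZ))
  [1] mul(S(add(SSZ, Z)), mul(SSSZ, SZ))
  [2] add(mul(SSSZ, SZ), mul(add(SSZ, Z), mul(SSSZ, SZ)))
  [3] add(add(SZ, mul(SSZ, SZ)), mul(add(SSZ, Z), mul(SSSZ, SZ)))
  [4] add(S(add(Z, mul(SSZ, SZ))), mul(add(SSZ, Z), mul(SSSZ, SZ)))
  [5] S(add(add(Z, mul(SSZ, SZ)), mul(add(SSZ, Z), mul(SSSZ, SZ))))
  [6] S(add(mul(SSZ, SZ), mul(add(SSZ, Z), mul(SSSZ, SZ))))
  [7] S(add(add(SZ, mul(SZ, SZ)), mul(add(SSZ, Z), mul(SSSZ, SZ))))
  [8] S(add(S(add(Z, mul(SZ, SZ))), mul(add(SSZ, Z), mul(SSSZ, SZ))))

Answer: after 8 steps: S(add(S(add(Z, mul(SZ, SZ))), mul(add(SSZ, Z), mul(SSSZ, SZ))))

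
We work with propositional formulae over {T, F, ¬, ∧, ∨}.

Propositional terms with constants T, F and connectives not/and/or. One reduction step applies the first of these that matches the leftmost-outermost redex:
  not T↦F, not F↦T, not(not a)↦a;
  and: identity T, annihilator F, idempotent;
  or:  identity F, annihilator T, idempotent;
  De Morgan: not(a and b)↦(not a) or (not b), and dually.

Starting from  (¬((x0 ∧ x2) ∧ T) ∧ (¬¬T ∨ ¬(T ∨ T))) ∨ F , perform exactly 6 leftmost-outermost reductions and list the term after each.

Answer: after 6 steps: (¬x0 ∨ ¬x2) ∧ (T ∨ ¬(T ∨ T))

Derivation:
  start: (¬((x0 ∧ x2) ∧ T) ∧ (¬¬T ∨ ¬(T ∨ T))) ∨ F
  →1  ¬((x0 ∧ x2) ∧ T) ∧ (¬¬T ∨ ¬(T ∨ T))
  →2  (¬(x0 ∧ x2) ∨ ¬T) ∧ (¬¬T ∨ ¬(T ∨ T))
  →3  ((¬x0 ∨ ¬x2) ∨ ¬T) ∧ (¬¬T ∨ ¬(T ∨ T))
  →4  ((¬x0 ∨ ¬x2) ∨ F) ∧ (¬¬T ∨ ¬(T ∨ T))
  →5  (¬x0 ∨ ¬x2) ∧ (¬¬T ∨ ¬(T ∨ T))
  →6  (¬x0 ∨ ¬x2) ∧ (T ∨ ¬(T ∨ T))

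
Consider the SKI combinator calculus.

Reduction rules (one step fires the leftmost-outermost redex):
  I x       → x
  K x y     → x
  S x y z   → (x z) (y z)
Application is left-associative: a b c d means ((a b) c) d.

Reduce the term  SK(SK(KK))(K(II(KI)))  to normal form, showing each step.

  start: SK(SK(KK))(K(II(KI)))
  →1  K(K(II(KI)))(SK(KK)(K(II(KI))))
  →2  K(II(KI))
  →3  K(I(KI))
  →4  K(KI)

Answer: normal form = K(KI)  (in 4 steps)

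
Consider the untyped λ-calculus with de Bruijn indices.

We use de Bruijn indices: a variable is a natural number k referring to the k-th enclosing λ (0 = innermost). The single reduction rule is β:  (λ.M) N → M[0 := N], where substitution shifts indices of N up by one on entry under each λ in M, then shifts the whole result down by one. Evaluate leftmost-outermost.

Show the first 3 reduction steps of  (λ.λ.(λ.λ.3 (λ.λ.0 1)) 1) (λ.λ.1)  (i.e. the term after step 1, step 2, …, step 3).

  start: (λ.λ.(λ.λ.3 (λ.λ.0 1)) 1) (λ.λ.1)
  [1] λ.(λ.λ.(λ.λ.1) (λ.λ.0 1)) (λ.λ.1)
  [2] λ.λ.(λ.λ.1) (λ.λ.0 1)
  [3] λ.λ.λ.λ.λ.0 1

Answer: after 3 steps: λ.λ.λ.λ.λ.0 1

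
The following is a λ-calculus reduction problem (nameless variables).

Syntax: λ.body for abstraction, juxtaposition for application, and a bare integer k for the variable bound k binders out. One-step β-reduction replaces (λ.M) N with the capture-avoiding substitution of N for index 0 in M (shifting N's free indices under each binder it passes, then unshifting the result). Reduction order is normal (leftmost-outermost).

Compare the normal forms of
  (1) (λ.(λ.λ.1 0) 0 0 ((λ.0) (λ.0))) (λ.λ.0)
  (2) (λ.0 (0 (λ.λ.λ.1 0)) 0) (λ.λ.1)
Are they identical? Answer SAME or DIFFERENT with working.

Term A:
  start: (λ.(λ.λ.1 0) 0 0 ((λ.0) (λ.0))) (λ.λ.0)
  →1  (λ.λ.1 0) (λ.λ.0) (λ.λ.0) ((λ.0) (λ.0))
  →2  (λ.(λ.λ.0) 0) (λ.λ.0) ((λ.0) (λ.0))
  →3  (λ.λ.0) (λ.λ.0) ((λ.0) (λ.0))
  →4  (λ.0) ((λ.0) (λ.0))
  →5  (λ.0) (λ.0)
  →6  λ.0

Term B:
  start: (λ.0 (0 (λ.λ.λ.1 0)) 0) (λ.λ.1)
  →1  (λ.λ.1) ((λ.λ.1) (λ.λ.λ.1 0)) (λ.λ.1)
  →2  (λ.(λ.λ.1) (λ.λ.λ.1 0)) (λ.λ.1)
  →3  (λ.λ.1) (λ.λ.λ.1 0)
  →4  λ.λ.λ.λ.1 0

Answer: DIFFERENT — A ⇓ λ.0, B ⇓ λ.λ.λ.λ.1 0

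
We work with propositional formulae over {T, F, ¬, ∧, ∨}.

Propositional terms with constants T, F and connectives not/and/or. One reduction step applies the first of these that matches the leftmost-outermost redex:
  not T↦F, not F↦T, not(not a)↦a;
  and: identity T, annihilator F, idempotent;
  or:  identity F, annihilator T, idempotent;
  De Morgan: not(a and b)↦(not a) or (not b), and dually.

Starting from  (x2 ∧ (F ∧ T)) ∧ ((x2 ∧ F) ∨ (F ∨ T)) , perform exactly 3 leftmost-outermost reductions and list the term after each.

  start: (x2 ∧ (F ∧ T)) ∧ ((x2 ∧ F) ∨ (F ∨ T))
  step 1: (x2 ∧ F) ∧ ((x2 ∧ F) ∨ (F ∨ T))
  step 2: F ∧ ((x2 ∧ F) ∨ (F ∨ T))
  step 3: F

Answer: after 3 steps: F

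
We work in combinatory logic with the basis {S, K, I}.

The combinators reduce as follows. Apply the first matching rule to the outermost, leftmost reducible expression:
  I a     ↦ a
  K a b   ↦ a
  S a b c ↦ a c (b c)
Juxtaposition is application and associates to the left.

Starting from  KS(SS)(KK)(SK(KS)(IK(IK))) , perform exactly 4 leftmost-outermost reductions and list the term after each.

  start: KS(SS)(KK)(SK(KS)(IK(IK)))
  step 1: S(KK)(SK(KS)(IK(IK)))
  step 2: S(KK)(K(IK(IK))(KS(IK(IK))))
  step 3: S(KK)(IK(IK))
  step 4: S(KK)(K(IK))

Answer: after 4 steps: S(KK)(K(IK))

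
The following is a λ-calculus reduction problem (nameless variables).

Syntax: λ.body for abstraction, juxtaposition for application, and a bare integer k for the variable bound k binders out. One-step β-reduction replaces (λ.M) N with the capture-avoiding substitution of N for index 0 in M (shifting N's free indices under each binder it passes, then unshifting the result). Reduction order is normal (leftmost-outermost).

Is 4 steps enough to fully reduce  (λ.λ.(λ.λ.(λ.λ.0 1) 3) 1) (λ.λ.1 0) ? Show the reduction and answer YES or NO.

  start: (λ.λ.(λ.λ.(λ.λ.0 1) 3) 1) (λ.λ.1 0)
  step 1: λ.(λ.λ.(λ.λ.0 1) (λ.λ.1 0)) (λ.λ.1 0)
  step 2: λ.λ.(λ.λ.0 1) (λ.λ.1 0)
  step 3: λ.λ.λ.0 (λ.λ.1 0)

Answer: YES — reaches normal form λ.λ.λ.0 (λ.λ.1 0) in 3 ≤ 4 steps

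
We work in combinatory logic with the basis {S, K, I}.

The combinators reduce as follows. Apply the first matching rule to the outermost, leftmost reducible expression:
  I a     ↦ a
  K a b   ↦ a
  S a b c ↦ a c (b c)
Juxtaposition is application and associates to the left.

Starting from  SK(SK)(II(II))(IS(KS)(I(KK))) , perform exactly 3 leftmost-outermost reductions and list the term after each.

  start: SK(SK)(II(II))(IS(KS)(I(KK)))
  [1] K(II(II))(SK(II(II)))(IS(KS)(I(KK)))
  [2] II(II)(IS(KS)(I(KK)))
  [3] I(II)(IS(KS)(I(KK)))

Answer: after 3 steps: I(II)(IS(KS)(I(KK)))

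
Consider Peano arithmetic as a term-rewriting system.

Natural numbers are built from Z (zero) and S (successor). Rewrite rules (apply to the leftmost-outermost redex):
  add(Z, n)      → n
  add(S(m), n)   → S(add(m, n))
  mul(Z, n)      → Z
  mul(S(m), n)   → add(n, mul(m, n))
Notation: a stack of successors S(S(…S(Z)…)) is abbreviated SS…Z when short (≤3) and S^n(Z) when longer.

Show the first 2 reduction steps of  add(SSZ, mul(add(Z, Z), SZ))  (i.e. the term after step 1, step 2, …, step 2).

  start: add(SSZ, mul(add(Z, Z), SZ))
  →1  S(add(SZ, mul(add(Z, Z), SZ)))
  →2  S(S(add(Z, mul(add(Z, Z), SZ))))

Answer: after 2 steps: S(S(add(Z, mul(add(Z, Z), SZ))))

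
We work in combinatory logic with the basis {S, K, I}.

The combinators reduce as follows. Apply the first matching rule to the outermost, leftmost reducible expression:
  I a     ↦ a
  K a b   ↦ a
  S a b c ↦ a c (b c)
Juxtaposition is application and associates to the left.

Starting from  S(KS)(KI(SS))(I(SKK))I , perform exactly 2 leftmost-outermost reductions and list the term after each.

Answer: after 2 steps: S(KI(SS)(I(SKK)))I

Reduction:
  start: S(KS)(KI(SS))(I(SKK))I
  →1  KS(I(SKK))(KI(SS)(I(SKK)))I
  →2  S(KI(SS)(I(SKK)))I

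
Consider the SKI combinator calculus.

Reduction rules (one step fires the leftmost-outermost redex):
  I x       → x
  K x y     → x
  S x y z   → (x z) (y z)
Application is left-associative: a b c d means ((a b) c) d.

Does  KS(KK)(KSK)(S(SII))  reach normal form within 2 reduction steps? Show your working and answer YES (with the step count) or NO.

  start: KS(KK)(KSK)(S(SII))
  [1] S(KSK)(S(SII))
  [2] SS(S(SII))

Answer: YES — reaches normal form SS(S(SII)) in 2 ≤ 2 steps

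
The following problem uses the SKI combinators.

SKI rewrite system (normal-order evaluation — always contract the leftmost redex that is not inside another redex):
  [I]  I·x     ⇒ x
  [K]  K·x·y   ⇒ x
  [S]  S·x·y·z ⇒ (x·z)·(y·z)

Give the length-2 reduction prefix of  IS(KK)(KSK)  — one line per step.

Answer: after 2 steps: S(KK)S

Working:
  start: IS(KK)(KSK)
  [1] S(KK)(KSK)
  [2] S(KK)S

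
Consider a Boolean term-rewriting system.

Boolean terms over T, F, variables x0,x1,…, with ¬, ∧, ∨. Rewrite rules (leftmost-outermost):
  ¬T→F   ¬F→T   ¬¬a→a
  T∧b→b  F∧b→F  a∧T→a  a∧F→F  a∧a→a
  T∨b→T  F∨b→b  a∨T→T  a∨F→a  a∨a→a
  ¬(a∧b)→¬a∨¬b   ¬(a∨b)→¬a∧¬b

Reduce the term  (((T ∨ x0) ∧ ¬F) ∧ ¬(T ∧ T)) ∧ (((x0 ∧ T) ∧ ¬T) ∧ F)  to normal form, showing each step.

  start: (((T ∨ x0) ∧ ¬F) ∧ ¬(T ∧ T)) ∧ (((x0 ∧ T) ∧ ¬T) ∧ F)
  [1] ((T ∧ ¬F) ∧ ¬(T ∧ T)) ∧ (((x0 ∧ T) ∧ ¬T) ∧ F)
  [2] (¬F ∧ ¬(T ∧ T)) ∧ (((x0 ∧ T) ∧ ¬T) ∧ F)
  [3] (T ∧ ¬(T ∧ T)) ∧ (((x0 ∧ T) ∧ ¬T) ∧ F)
  [4] ¬(T ∧ T) ∧ (((x0 ∧ T) ∧ ¬T) ∧ F)
  [5] (¬T ∨ ¬T) ∧ (((x0 ∧ T) ∧ ¬T) ∧ F)
  [6] ¬T ∧ (((x0 ∧ T) ∧ ¬T) ∧ F)
  [7] F ∧ (((x0 ∧ T) ∧ ¬T) ∧ F)
  [8] F

Answer: normal form = F  (in 8 steps)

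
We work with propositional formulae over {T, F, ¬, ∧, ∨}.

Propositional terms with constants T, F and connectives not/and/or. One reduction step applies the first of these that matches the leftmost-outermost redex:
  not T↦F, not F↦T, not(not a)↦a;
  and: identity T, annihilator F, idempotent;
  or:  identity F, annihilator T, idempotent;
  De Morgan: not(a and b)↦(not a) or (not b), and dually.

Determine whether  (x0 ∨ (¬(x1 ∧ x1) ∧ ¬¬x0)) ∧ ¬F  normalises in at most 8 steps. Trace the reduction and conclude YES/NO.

Answer: YES — reaches normal form x0 ∨ (¬x1 ∧ x0) in 5 ≤ 8 steps

Working:
  start: (x0 ∨ (¬(x1 ∧ x1) ∧ ¬¬x0)) ∧ ¬F
  [1] (x0 ∨ ((¬x1 ∨ ¬x1) ∧ ¬¬x0)) ∧ ¬F
  [2] (x0 ∨ (¬x1 ∧ ¬¬x0)) ∧ ¬F
  [3] (x0 ∨ (¬x1 ∧ x0)) ∧ ¬F
  [4] (x0 ∨ (¬x1 ∧ x0)) ∧ T
  [5] x0 ∨ (¬x1 ∧ x0)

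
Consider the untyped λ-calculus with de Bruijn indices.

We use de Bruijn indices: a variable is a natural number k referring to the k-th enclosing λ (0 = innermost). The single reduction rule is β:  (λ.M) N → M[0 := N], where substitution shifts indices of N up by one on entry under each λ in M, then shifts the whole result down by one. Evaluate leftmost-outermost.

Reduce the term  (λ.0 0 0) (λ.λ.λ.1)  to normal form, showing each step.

  start: (λ.0 0 0) (λ.λ.λ.1)
  →1  (λ.λ.λ.1) (λ.λ.λ.1) (λ.λ.λ.1)
  →2  (λ.λ.1) (λ.λ.λ.1)
  →3  λ.λ.λ.λ.1

Answer: normal form = λ.λ.λ.λ.1  (in 3 steps)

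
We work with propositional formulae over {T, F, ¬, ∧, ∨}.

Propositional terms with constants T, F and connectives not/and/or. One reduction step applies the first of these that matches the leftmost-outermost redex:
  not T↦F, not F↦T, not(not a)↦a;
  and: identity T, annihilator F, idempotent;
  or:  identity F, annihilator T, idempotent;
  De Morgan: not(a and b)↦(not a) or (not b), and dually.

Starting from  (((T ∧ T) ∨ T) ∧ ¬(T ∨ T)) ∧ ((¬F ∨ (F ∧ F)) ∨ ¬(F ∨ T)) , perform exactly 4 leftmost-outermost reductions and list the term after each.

Answer: after 4 steps: ¬T ∧ ((¬F ∨ (F ∧ F)) ∨ ¬(F ∨ T))

Reduction:
  start: (((T ∧ T) ∨ T) ∧ ¬(T ∨ T)) ∧ ((¬F ∨ (F ∧ F)) ∨ ¬(F ∨ T))
  step 1: (T ∧ ¬(T ∨ T)) ∧ ((¬F ∨ (F ∧ F)) ∨ ¬(F ∨ T))
  step 2: ¬(T ∨ T) ∧ ((¬F ∨ (F ∧ F)) ∨ ¬(F ∨ T))
  step 3: (¬T ∧ ¬T) ∧ ((¬F ∨ (F ∧ F)) ∨ ¬(F ∨ T))
  step 4: ¬T ∧ ((¬F ∨ (F ∧ F)) ∨ ¬(F ∨ T))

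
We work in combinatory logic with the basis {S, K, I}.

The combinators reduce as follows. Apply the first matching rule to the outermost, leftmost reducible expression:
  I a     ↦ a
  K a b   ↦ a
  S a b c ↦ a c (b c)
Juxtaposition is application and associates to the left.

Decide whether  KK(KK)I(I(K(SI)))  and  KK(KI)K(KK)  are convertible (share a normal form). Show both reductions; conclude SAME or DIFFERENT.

Term A:
  start: KK(KK)I(I(K(SI)))
  [1] KI(I(K(SI)))
  [2] I

Term B:
  start: KK(KI)K(KK)
  [1] KK(KK)
  [2] K

Answer: DIFFERENT — A ⇓ I, B ⇓ K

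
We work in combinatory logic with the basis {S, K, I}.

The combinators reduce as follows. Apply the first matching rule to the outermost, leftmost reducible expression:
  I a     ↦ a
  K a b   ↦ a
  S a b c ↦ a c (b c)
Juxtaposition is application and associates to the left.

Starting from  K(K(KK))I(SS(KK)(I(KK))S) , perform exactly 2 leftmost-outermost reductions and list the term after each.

  start: K(K(KK))I(SS(KK)(I(KK))S)
  [1] K(KK)(SS(KK)(I(KK))S)
  [2] KK

Answer: after 2 steps: KK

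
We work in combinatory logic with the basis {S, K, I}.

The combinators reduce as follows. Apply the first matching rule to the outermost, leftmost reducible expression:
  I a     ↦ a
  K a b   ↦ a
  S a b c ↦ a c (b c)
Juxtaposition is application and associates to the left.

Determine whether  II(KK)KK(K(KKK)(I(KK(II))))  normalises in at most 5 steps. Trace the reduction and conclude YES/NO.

  start: II(KK)KK(K(KKK)(I(KK(II))))
  [1] I(KK)KK(K(KKK)(I(KK(II))))
  [2] KKKK(K(KKK)(I(KK(II))))
  [3] KK(K(KKK)(I(KK(II))))
  [4] K

Answer: YES — reaches normal form K in 4 ≤ 5 steps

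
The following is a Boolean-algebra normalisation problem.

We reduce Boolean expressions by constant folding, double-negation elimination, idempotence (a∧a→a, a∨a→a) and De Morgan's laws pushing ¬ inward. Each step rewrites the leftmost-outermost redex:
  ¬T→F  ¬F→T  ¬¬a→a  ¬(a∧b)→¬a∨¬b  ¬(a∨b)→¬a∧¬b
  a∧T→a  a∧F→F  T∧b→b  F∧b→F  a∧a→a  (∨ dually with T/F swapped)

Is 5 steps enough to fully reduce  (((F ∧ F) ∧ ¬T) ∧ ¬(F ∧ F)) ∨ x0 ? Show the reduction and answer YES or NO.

  start: (((F ∧ F) ∧ ¬T) ∧ ¬(F ∧ F)) ∨ x0
  →1  ((F ∧ ¬T) ∧ ¬(F ∧ F)) ∨ x0
  →2  (F ∧ ¬(F ∧ F)) ∨ x0
  →3  F ∨ x0
  →4  x0

Answer: YES — reaches normal form x0 in 4 ≤ 5 steps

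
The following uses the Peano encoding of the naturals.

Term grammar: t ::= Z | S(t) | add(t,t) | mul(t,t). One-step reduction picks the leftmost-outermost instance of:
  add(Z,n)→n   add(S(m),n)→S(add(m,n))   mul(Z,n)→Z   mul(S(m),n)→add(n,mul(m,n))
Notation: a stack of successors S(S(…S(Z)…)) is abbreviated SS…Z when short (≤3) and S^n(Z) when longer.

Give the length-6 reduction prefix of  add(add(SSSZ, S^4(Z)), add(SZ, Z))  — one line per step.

Answer: after 6 steps: S(S(S(add(add(Z, S^4(Z)), add(SZ, Z)))))

Working:
  start: add(add(SSSZ, S^4(Z)), add(SZ, Z))
  [1] add(S(add(SSZ, S^4(Z))), add(SZ, Z))
  [2] S(add(add(SSZ, S^4(Z)), add(SZ, Z)))
  [3] S(add(S(add(SZ, S^4(Z))), add(SZ, Z)))
  [4] S(S(add(add(SZ, S^4(Z)), add(SZ, Z))))
  [5] S(S(add(S(add(Z, S^4(Z))), add(SZ, Z))))
  [6] S(S(S(add(add(Z, S^4(Z)), add(SZ, Z)))))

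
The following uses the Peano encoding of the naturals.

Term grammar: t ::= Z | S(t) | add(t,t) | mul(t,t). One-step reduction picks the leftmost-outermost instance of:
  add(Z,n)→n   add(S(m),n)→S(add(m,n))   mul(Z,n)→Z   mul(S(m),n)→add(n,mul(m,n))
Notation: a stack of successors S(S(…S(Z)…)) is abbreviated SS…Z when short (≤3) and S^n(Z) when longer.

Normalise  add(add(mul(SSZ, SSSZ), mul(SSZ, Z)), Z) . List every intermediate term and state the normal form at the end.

Answer: normal form = S^6(Z)  (in 30 steps)

Reduction:
  start: add(add(mul(SSZ, SSSZ), mul(SSZ, Z)), Z)
  →1  add(add(add(SSSZ, mul(SZ, SSSZ)), mul(SSZ, Z)), Z)
  →2  add(add(S(add(SSZ, mul(SZ, SSSZ))), mul(SSZ, Z)), Z)
  →3  add(S(add(add(SSZ, mul(SZ, SSSZ)), mul(SSZ, Z))), Z)
  →4  S(add(add(add(SSZ, mul(SZ, SSSZ)), mul(SSZ, Z)), Z))
  →5  S(add(add(S(add(SZ, mul(SZ, SSSZ))), mul(SSZ, Z)), Z))
  →6  S(add(S(add(add(SZ, mul(SZ, SSSZ)), mul(SSZ, Z))), Z))
  →7  S(S(add(add(add(SZ, mul(SZ, SSSZ)), mul(SSZ, Z)), Z)))
  →8  S(S(add(add(S(add(Z, mul(SZ, SSSZ))), mul(SSZ, Z)), Z)))
  →9  S(S(add(S(add(add(Z, mul(SZ, SSSZ)), mul(SSZ, Z))), Z)))
  →10  S(S(S(add(add(add(Z, mul(SZ, SSSZ)), mul(SSZ, Z)), Z))))
  →11  S(S(S(add(add(mul(SZ, SSSZ), mul(SSZ, Z)), Z))))
  →12  S(S(S(add(add(add(SSSZ, mul(Z, SSSZ)), mul(SSZ, Z)), Z))))
  →13  S(S(S(add(add(S(add(SSZ, mul(Z, SSSZ))), mul(SSZ, Z)), Z))))
  →14  S(S(S(add(S(add(add(SSZ, mul(Z, SSSZ)), mul(SSZ, Z))), Z))))
  →15  S(S(S(S(add(add(add(SSZ, mul(Z, SSSZ)), mul(SSZ, Z)), Z)))))
  →16  S(S(S(S(add(add(S(add(SZ, mul(Z, SSSZ))), mul(SSZ, Z)), Z)))))
  →17  S(S(S(S(add(S(add(add(SZ, mul(Z, SSSZ)), mul(SSZ, Z))), Z)))))
  →18  S(S(S(S(S(add(add(add(SZ, mul(Z, SSSZ)), mul(SSZ, Z)), Z))))))
  →19  S(S(S(S(S(add(add(S(add(Z, mul(Z, SSSZ))), mul(SSZ, Z)), Z))))))
  →20  S(S(S(S(S(add(S(add(add(Z, mul(Z, SSSZ)), mul(SSZ, Z))), Z))))))
  →21  S(S(S(S(S(S(add(add(add(Z, mul(Z, SSSZ)), mul(SSZ, Z)), Z)))))))
  →22  S(S(S(S(S(S(add(add(mul(Z, SSSZ), mul(SSZ, Z)), Z)))))))
  →23  S(S(S(S(S(S(add(add(Z, mul(SSZ, Z)), Z)))))))
  →24  S(S(S(S(S(S(add(mul(SSZ, Z), Z)))))))
  →25  S(S(S(S(S(S(add(add(Z, mul(SZ, Z)), Z)))))))
  →26  S(S(S(S(S(S(add(mul(SZ, Z), Z)))))))
  →27  S(S(S(S(S(S(add(add(Z, mul(Z, Z)), Z)))))))
  →28  S(S(S(S(S(S(add(mul(Z, Z), Z)))))))
  →29  S(S(S(S(S(S(add(Z, Z)))))))
  →30  S^6(Z)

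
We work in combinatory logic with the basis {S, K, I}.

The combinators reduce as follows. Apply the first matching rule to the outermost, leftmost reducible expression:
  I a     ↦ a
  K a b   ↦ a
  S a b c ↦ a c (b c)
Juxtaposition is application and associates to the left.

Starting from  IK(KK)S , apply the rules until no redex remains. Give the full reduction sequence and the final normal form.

Answer: normal form = KK  (in 2 steps)

Working:
  start: IK(KK)S
  step 1: K(KK)S
  step 2: KK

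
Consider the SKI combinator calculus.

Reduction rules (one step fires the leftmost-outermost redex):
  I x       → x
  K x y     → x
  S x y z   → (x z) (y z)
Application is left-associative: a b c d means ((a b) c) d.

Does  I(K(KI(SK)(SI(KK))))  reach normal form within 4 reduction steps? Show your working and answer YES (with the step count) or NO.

  start: I(K(KI(SK)(SI(KK))))
  →1  K(KI(SK)(SI(KK)))
  →2  K(I(SI(KK)))
  →3  K(SI(KK))

Answer: YES — reaches normal form K(SI(KK)) in 3 ≤ 4 steps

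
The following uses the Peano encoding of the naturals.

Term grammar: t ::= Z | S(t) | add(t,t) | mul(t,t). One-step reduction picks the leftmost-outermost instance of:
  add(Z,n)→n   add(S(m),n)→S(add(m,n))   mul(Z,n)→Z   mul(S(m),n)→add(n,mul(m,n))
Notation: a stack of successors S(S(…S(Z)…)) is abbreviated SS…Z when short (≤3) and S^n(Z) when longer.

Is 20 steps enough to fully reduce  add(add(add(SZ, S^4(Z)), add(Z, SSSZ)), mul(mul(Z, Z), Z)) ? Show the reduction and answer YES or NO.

  start: add(add(add(SZ, S^4(Z)), add(Z, SSSZ)), mul(mul(Z, Z), Z))
  →1  add(add(S(add(Z, S^4(Z))), add(Z, SSSZ)), mul(mul(Z, Z), Z))
  →2  add(S(add(add(Z, S^4(Z)), add(Z, SSSZ))), mul(mul(Z, Z), Z))
  →3  S(add(add(add(Z, S^4(Z)), add(Z, SSSZ)), mul(mul(Z, Z), Z)))
  →4  S(add(add(S^4(Z), add(Z, SSSZ)), mul(mul(Z, Z), Z)))
  →5  S(add(S(add(SSSZ, add(Z, SSSZ))), mul(mul(Z, Z), Z)))
  →6  S(S(add(add(SSSZ, add(Z, SSSZ)), mul(mul(Z, Z), Z))))
  →7  S(S(add(S(add(SSZ, add(Z, SSSZ))), mul(mul(Z, Z), Z))))
  →8  S(S(S(add(add(SSZ, add(Z, SSSZ)), mul(mul(Z, Z), Z)))))
  →9  S(S(S(add(S(add(SZ, add(Z, SSSZ))), mul(mul(Z, Z), Z)))))
  →10  S(S(S(S(add(add(SZ, add(Z, SSSZ)), mul(mul(Z, Z), Z))))))
  →11  S(S(S(S(add(S(add(Z, add(Z, SSSZ))), mul(mul(Z, Z), Z))))))
  →12  S(S(S(S(S(add(add(Z, add(Z, SSSZ)), mul(mul(Z, Z), Z)))))))
  →13  S(S(S(S(S(add(add(Z, SSSZ), mul(mul(Z, Z), Z)))))))
  →14  S(S(S(S(S(add(SSSZ, mul(mul(Z, Z), Z)))))))
  →15  S(S(S(S(S(S(add(SSZ, mul(mul(Z, Z), Z))))))))
  →16  S(S(S(S(S(S(S(add(SZ, mul(mul(Z, Z), Z)))))))))
  →17  S(S(S(S(S(S(S(S(add(Z, mul(mul(Z, Z), Z))))))))))
  →18  S(S(S(S(S(S(S(S(mul(mul(Z, Z), Z)))))))))
  →19  S(S(S(S(S(S(S(S(mul(Z, Z)))))))))
  →20  S^8(Z)

Answer: YES — reaches normal form S^8(Z) in 20 ≤ 20 steps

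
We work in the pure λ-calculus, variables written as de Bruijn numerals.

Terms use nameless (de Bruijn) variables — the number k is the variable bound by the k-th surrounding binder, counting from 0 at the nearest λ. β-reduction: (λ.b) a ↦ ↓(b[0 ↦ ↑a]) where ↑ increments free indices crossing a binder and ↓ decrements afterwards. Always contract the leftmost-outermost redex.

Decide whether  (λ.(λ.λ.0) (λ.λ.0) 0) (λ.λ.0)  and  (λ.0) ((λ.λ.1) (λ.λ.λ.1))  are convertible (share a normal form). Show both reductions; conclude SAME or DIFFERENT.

Answer: DIFFERENT — A ⇓ λ.λ.0, B ⇓ λ.λ.λ.λ.1

Working:
Term A:
  start: (λ.(λ.λ.0) (λ.λ.0) 0) (λ.λ.0)
  →1  (λ.λ.0) (λ.λ.0) (λ.λ.0)
  →2  (λ.0) (λ.λ.0)
  →3  λ.λ.0

Term B:
  start: (λ.0) ((λ.λ.1) (λ.λ.λ.1))
  →1  (λ.λ.1) (λ.λ.λ.1)
  →2  λ.λ.λ.λ.1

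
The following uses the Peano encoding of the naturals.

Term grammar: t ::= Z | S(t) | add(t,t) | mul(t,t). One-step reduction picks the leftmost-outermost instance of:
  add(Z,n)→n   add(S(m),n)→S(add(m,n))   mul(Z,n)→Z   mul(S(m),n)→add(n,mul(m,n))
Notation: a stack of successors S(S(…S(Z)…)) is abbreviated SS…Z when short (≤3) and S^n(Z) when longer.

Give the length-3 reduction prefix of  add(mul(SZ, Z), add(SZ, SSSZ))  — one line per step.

  start: add(mul(SZ, Z), add(SZ, SSSZ))
  →1  add(add(Z, mul(Z, Z)), add(SZ, SSSZ))
  →2  add(mul(Z, Z), add(SZ, SSSZ))
  →3  add(Z, add(SZ, SSSZ))

Answer: after 3 steps: add(Z, add(SZ, SSSZ))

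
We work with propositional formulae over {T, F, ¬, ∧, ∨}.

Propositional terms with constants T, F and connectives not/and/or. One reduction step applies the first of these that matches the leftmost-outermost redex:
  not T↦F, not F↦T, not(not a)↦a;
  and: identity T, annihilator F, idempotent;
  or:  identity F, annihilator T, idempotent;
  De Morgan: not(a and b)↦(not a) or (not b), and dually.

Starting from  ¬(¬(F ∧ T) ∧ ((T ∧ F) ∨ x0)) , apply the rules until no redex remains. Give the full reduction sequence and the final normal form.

Answer: normal form = ¬x0  (in 10 steps)

Working:
  start: ¬(¬(F ∧ T) ∧ ((T ∧ F) ∨ x0))
  [1] ¬¬(F ∧ T) ∨ ¬((T ∧ F) ∨ x0)
  [2] (F ∧ T) ∨ ¬((T ∧ F) ∨ x0)
  [3] F ∨ ¬((T ∧ F) ∨ x0)
  [4] ¬((T ∧ F) ∨ x0)
  [5] ¬(T ∧ F) ∧ ¬x0
  [6] (¬T ∨ ¬F) ∧ ¬x0
  [7] (F ∨ ¬F) ∧ ¬x0
  [8] ¬F ∧ ¬x0
  [9] T ∧ ¬x0
  [10] ¬x0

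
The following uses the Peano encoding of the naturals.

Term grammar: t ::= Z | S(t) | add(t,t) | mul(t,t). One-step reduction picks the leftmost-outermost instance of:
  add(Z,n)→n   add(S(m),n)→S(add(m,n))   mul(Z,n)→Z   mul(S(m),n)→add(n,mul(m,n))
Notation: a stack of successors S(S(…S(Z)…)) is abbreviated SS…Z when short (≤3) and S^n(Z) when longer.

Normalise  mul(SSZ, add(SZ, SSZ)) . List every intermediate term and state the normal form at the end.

Answer: normal form = S^6(Z)  (in 15 steps)

Derivation:
  start: mul(SSZ, add(SZ, SSZ))
  →1  add(add(SZ, SSZ), mul(SZ, add(SZ, SSZ)))
  →2  add(S(add(Z, SSZ)), mul(SZ, add(SZ, SSZ)))
  →3  S(add(add(Z, SSZ), mul(SZ, add(SZ, SSZ))))
  →4  S(add(SSZ, mul(SZ, add(SZ, SSZ))))
  →5  S(S(add(SZ, mul(SZ, add(SZ, SSZ)))))
  →6  S(S(S(add(Z, mul(SZ, add(SZ, SSZ))))))
  →7  S(S(S(mul(SZ, add(SZ, SSZ)))))
  →8  S(S(S(add(add(SZ, SSZ), mul(Z, add(SZ, SSZ))))))
  →9  S(S(S(add(S(add(Z, SSZ)), mul(Z, add(SZ, SSZ))))))
  →10  S(S(S(S(add(add(Z, SSZ), mul(Z, add(SZ, SSZ)))))))
  →11  S(S(S(S(add(SSZ, mul(Z, add(SZ, SSZ)))))))
  →12  S(S(S(S(S(add(SZ, mul(Z, add(SZ, SSZ))))))))
  →13  S(S(S(S(S(S(add(Z, mul(Z, add(SZ, SSZ)))))))))
  →14  S(S(S(S(S(S(mul(Z, add(SZ, SSZ))))))))
  →15  S^6(Z)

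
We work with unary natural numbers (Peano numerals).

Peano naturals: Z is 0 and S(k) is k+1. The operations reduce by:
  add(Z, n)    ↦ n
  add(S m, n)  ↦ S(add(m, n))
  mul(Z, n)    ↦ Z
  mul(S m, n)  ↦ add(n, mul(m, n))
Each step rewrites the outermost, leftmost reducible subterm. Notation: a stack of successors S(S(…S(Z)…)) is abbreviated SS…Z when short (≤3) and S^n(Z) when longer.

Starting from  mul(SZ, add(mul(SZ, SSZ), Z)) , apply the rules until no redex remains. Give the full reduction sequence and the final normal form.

Answer: normal form = SSZ  (in 13 steps)

Derivation:
  start: mul(SZ, add(mul(SZ, SSZ), Z))
  →1  add(add(mul(SZ, SSZ), Z), mul(Z, add(mul(SZ, SSZ), Z)))
  →2  add(add(add(SSZ, mul(Z, SSZ)), Z), mul(Z, add(mul(SZ, SSZ), Z)))
  →3  add(add(S(add(SZ, mul(Z, SSZ))), Z), mul(Z, add(mul(SZ, SSZ), Z)))
  →4  add(S(add(add(SZ, mul(Z, SSZ)), Z)), mul(Z, add(mul(SZ, SSZ), Z)))
  →5  S(add(add(add(SZ, mul(Z, SSZ)), Z), mul(Z, add(mul(SZ, SSZ), Z))))
  →6  S(add(add(S(add(Z, mul(Z, SSZ))), Z), mul(Z, add(mul(SZ, SSZ), Z))))
  →7  S(add(S(add(add(Z, mul(Z, SSZ)), Z)), mul(Z, add(mul(SZ, SSZ), Z))))
  →8  S(S(add(add(add(Z, mul(Z, SSZ)), Z), mul(Z, add(mul(SZ, SSZ), Z)))))
  →9  S(S(add(add(mul(Z, SSZ), Z), mul(Z, add(mul(SZ, SSZ), Z)))))
  →10  S(S(add(add(Z, Z), mul(Z, add(mul(SZ, SSZ), Z)))))
  →11  S(S(add(Z, mul(Z, add(mul(SZ, SSZ), Z)))))
  →12  S(S(mul(Z, add(mul(SZ, SSZ), Z))))
  →13  SSZ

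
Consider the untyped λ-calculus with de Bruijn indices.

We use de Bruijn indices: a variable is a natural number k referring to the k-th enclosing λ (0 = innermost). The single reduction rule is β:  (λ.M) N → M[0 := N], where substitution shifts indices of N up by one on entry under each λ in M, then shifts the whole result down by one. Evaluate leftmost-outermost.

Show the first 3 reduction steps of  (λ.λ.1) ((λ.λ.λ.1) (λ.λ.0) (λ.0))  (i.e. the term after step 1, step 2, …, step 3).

  start: (λ.λ.1) ((λ.λ.λ.1) (λ.λ.0) (λ.0))
  step 1: λ.(λ.λ.λ.1) (λ.λ.0) (λ.0)
  step 2: λ.(λ.λ.1) (λ.0)
  step 3: λ.λ.λ.0

Answer: after 3 steps: λ.λ.λ.0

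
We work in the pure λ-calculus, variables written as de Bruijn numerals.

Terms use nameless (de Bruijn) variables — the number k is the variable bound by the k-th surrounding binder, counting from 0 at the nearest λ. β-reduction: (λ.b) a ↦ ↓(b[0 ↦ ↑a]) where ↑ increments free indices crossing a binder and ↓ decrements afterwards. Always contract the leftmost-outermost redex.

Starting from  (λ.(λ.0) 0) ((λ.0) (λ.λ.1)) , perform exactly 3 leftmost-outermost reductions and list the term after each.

Answer: after 3 steps: λ.λ.1

Working:
  start: (λ.(λ.0) 0) ((λ.0) (λ.λ.1))
  [1] (λ.0) ((λ.0) (λ.λ.1))
  [2] (λ.0) (λ.λ.1)
  [3] λ.λ.1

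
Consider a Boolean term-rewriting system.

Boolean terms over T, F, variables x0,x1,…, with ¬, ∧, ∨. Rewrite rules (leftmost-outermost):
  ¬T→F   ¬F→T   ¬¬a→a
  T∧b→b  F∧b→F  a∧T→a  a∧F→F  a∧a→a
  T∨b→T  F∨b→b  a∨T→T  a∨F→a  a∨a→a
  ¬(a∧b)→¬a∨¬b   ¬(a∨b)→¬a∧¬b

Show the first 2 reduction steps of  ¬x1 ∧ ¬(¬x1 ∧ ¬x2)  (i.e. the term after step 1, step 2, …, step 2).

Answer: after 2 steps: ¬x1 ∧ (x1 ∨ ¬¬x2)

Derivation:
  start: ¬x1 ∧ ¬(¬x1 ∧ ¬x2)
  →1  ¬x1 ∧ (¬¬x1 ∨ ¬¬x2)
  →2  ¬x1 ∧ (x1 ∨ ¬¬x2)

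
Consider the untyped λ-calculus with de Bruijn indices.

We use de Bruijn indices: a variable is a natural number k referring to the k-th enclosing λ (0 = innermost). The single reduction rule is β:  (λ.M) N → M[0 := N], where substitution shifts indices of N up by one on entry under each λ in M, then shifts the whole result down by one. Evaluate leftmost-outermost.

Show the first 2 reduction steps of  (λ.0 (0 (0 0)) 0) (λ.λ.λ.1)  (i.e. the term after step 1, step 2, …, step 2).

  start: (λ.0 (0 (0 0)) 0) (λ.λ.λ.1)
  →1  (λ.λ.λ.1) ((λ.λ.λ.1) ((λ.λ.λ.1) (λ.λ.λ.1))) (λ.λ.λ.1)
  →2  (λ.λ.1) (λ.λ.λ.1)

Answer: after 2 steps: (λ.λ.1) (λ.λ.λ.1)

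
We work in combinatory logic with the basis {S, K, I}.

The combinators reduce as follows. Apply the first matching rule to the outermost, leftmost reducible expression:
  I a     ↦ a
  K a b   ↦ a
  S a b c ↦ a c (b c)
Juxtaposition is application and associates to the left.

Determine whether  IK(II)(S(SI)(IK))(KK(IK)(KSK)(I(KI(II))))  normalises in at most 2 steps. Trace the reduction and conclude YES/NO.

  start: IK(II)(S(SI)(IK))(KK(IK)(KSK)(I(KI(II))))
  [1] K(II)(S(SI)(IK))(KK(IK)(KSK)(I(KI(II))))
  [2] II(KK(IK)(KSK)(I(KI(II))))

Answer: NO — after 2 steps the term is II(KK(IK)(KSK)(I(KI(II)))), not yet normal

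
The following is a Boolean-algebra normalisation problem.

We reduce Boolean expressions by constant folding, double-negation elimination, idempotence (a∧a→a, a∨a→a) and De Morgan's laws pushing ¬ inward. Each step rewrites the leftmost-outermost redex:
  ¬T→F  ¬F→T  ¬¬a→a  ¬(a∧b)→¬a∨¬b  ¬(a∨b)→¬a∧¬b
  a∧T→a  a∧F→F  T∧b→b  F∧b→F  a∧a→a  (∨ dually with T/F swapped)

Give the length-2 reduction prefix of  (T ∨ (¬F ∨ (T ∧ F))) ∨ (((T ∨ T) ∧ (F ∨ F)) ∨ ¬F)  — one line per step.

  start: (T ∨ (¬F ∨ (T ∧ F))) ∨ (((T ∨ T) ∧ (F ∨ F)) ∨ ¬F)
  [1] T ∨ (((T ∨ T) ∧ (F ∨ F)) ∨ ¬F)
  [2] T

Answer: after 2 steps: T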